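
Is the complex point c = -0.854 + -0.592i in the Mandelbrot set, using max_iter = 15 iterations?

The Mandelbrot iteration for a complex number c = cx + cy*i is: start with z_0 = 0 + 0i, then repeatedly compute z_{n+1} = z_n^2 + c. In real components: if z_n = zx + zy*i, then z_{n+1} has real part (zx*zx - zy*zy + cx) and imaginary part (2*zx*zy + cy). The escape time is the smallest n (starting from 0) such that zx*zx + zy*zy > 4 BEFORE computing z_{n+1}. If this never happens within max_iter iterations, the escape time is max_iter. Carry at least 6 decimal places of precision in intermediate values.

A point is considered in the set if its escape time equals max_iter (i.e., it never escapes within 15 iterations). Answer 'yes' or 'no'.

z_0 = 0 + 0i, c = -0.8540 + -0.5920i
Iter 1: z = -0.8540 + -0.5920i, |z|^2 = 1.0798
Iter 2: z = -0.4751 + 0.4191i, |z|^2 = 0.4014
Iter 3: z = -0.8039 + -0.9903i, |z|^2 = 1.6270
Iter 4: z = -1.1884 + 1.0002i, |z|^2 = 2.4128
Iter 5: z = -0.4421 + -2.9694i, |z|^2 = 9.0128
Escaped at iteration 5

Answer: no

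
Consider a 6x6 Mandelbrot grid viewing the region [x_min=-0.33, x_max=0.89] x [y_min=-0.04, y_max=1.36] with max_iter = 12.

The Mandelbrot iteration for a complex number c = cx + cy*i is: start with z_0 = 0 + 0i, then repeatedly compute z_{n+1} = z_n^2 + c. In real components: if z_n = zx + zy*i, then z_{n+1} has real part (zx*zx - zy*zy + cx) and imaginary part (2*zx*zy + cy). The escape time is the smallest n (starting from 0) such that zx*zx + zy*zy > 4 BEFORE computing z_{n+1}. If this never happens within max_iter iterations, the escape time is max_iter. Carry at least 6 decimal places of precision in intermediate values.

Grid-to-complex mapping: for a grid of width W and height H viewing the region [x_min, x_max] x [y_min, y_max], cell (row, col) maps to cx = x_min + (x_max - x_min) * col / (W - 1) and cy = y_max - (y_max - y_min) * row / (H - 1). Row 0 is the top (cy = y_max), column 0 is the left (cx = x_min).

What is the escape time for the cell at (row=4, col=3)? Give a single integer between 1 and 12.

Answer: 12

Derivation:
z_0 = 0 + 0i, c = 0.4020 + 0.2400i
Iter 1: z = 0.4020 + 0.2400i, |z|^2 = 0.2192
Iter 2: z = 0.5060 + 0.4330i, |z|^2 = 0.4435
Iter 3: z = 0.4706 + 0.6782i, |z|^2 = 0.6814
Iter 4: z = 0.1636 + 0.8783i, |z|^2 = 0.7981
Iter 5: z = -0.3426 + 0.5273i, |z|^2 = 0.3954
Iter 6: z = 0.2413 + -0.1213i, |z|^2 = 0.0730
Iter 7: z = 0.4455 + 0.1815i, |z|^2 = 0.2314
Iter 8: z = 0.5676 + 0.4017i, |z|^2 = 0.4835
Iter 9: z = 0.5628 + 0.6960i, |z|^2 = 0.8011
Iter 10: z = 0.2343 + 1.0234i, |z|^2 = 1.1022
Iter 11: z = -0.5904 + 0.7197i, |z|^2 = 0.8665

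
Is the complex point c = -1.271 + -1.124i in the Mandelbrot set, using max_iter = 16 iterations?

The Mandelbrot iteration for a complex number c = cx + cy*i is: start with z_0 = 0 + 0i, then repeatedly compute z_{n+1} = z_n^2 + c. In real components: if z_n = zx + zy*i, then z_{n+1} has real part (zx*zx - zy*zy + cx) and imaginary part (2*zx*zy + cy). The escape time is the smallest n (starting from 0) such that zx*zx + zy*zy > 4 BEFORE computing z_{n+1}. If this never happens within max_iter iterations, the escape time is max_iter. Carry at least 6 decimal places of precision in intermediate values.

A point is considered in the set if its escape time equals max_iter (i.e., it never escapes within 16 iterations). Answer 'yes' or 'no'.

z_0 = 0 + 0i, c = -1.2710 + -1.1240i
Iter 1: z = -1.2710 + -1.1240i, |z|^2 = 2.8788
Iter 2: z = -0.9189 + 1.7332i, |z|^2 = 3.8485
Iter 3: z = -3.4306 + -4.3094i, |z|^2 = 30.3398
Escaped at iteration 3

Answer: no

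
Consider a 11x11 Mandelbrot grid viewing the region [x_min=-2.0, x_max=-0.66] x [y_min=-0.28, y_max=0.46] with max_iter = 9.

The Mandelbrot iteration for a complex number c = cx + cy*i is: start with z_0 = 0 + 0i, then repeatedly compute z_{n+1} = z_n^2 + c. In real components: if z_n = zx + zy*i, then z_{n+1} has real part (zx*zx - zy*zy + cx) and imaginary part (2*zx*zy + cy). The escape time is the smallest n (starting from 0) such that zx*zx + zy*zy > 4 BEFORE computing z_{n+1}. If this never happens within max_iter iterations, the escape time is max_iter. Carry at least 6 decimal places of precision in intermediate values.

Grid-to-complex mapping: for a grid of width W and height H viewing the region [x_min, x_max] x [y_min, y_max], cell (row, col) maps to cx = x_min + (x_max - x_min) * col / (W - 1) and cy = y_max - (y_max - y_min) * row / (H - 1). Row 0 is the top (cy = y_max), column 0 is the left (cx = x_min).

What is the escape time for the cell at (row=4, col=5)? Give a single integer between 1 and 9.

Answer: 9

Derivation:
z_0 = 0 + 0i, c = -1.3300 + 0.1640i
Iter 1: z = -1.3300 + 0.1640i, |z|^2 = 1.7958
Iter 2: z = 0.4120 + -0.2722i, |z|^2 = 0.2439
Iter 3: z = -1.2344 + -0.0603i, |z|^2 = 1.5273
Iter 4: z = 0.1900 + 0.3129i, |z|^2 = 0.1340
Iter 5: z = -1.3918 + 0.2829i, |z|^2 = 2.0172
Iter 6: z = 0.5271 + -0.6236i, |z|^2 = 0.6667
Iter 7: z = -1.4410 + -0.4934i, |z|^2 = 2.3199
Iter 8: z = 0.5030 + 1.5859i, |z|^2 = 2.7682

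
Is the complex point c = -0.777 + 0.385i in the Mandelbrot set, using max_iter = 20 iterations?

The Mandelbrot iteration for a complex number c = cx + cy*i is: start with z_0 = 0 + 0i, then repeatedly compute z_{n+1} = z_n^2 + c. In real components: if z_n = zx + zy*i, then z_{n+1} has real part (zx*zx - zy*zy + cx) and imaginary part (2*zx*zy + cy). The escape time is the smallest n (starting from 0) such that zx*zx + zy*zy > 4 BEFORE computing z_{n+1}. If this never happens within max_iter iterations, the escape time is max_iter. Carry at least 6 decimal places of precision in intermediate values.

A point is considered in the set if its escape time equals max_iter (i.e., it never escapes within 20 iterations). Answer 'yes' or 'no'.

Answer: no

Derivation:
z_0 = 0 + 0i, c = -0.7770 + 0.3850i
Iter 1: z = -0.7770 + 0.3850i, |z|^2 = 0.7520
Iter 2: z = -0.3215 + -0.2133i, |z|^2 = 0.1489
Iter 3: z = -0.7191 + 0.5221i, |z|^2 = 0.7898
Iter 4: z = -0.5325 + -0.3660i, |z|^2 = 0.4175
Iter 5: z = -0.6274 + 0.7748i, |z|^2 = 0.9939
Iter 6: z = -0.9836 + -0.5872i, |z|^2 = 1.3123
Iter 7: z = -0.1543 + 1.5401i, |z|^2 = 2.3957
Iter 8: z = -3.1251 + -0.0902i, |z|^2 = 9.7744
Escaped at iteration 8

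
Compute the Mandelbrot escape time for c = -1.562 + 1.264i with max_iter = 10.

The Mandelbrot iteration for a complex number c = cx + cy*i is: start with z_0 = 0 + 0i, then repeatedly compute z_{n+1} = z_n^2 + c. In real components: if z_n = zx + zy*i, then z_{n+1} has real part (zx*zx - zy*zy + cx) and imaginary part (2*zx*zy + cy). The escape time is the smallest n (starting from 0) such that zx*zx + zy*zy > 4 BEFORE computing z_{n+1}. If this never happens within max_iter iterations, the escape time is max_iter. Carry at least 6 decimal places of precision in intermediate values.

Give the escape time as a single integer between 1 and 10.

z_0 = 0 + 0i, c = -1.5620 + 1.2640i
Iter 1: z = -1.5620 + 1.2640i, |z|^2 = 4.0375
Escaped at iteration 1

Answer: 1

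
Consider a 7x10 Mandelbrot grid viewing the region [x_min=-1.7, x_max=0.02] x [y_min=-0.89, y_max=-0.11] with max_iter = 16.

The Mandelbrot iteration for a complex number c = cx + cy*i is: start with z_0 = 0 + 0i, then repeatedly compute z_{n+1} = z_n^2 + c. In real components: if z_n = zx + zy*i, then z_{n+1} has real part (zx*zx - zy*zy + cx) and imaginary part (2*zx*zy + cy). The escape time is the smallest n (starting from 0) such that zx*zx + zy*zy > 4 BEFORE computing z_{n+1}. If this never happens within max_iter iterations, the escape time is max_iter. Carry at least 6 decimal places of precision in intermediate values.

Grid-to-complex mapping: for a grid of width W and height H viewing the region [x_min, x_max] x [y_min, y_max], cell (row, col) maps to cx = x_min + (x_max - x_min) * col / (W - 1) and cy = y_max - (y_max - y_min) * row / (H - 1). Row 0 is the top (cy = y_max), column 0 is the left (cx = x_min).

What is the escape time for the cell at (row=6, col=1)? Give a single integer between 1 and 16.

z_0 = 0 + 0i, c = -1.4133 + -0.6300i
Iter 1: z = -1.4133 + -0.6300i, |z|^2 = 2.3944
Iter 2: z = 0.1873 + 1.1508i, |z|^2 = 1.3594
Iter 3: z = -2.7026 + -0.1990i, |z|^2 = 7.3436
Escaped at iteration 3

Answer: 3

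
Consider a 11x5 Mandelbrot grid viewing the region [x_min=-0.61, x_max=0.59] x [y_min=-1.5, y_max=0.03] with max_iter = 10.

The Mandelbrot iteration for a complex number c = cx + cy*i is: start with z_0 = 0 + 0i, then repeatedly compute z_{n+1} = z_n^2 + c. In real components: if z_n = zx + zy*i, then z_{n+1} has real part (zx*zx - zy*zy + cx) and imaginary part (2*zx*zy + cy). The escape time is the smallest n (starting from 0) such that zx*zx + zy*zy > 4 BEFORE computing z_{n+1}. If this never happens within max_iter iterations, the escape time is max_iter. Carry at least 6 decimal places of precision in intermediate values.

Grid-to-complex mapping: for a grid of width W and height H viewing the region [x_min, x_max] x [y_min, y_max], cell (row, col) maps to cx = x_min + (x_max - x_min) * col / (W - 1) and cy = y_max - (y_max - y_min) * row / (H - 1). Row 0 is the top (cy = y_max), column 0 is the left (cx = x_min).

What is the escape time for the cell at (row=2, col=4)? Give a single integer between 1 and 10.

z_0 = 0 + 0i, c = -0.1300 + -0.7350i
Iter 1: z = -0.1300 + -0.7350i, |z|^2 = 0.5571
Iter 2: z = -0.6533 + -0.5439i, |z|^2 = 0.7227
Iter 3: z = 0.0010 + -0.0243i, |z|^2 = 0.0006
Iter 4: z = -0.1306 + -0.7350i, |z|^2 = 0.5574
Iter 5: z = -0.6532 + -0.5430i, |z|^2 = 0.7216
Iter 6: z = 0.0019 + -0.0256i, |z|^2 = 0.0007
Iter 7: z = -0.1306 + -0.7351i, |z|^2 = 0.5574
Iter 8: z = -0.6533 + -0.5429i, |z|^2 = 0.7216
Iter 9: z = 0.0020 + -0.0256i, |z|^2 = 0.0007

Answer: 10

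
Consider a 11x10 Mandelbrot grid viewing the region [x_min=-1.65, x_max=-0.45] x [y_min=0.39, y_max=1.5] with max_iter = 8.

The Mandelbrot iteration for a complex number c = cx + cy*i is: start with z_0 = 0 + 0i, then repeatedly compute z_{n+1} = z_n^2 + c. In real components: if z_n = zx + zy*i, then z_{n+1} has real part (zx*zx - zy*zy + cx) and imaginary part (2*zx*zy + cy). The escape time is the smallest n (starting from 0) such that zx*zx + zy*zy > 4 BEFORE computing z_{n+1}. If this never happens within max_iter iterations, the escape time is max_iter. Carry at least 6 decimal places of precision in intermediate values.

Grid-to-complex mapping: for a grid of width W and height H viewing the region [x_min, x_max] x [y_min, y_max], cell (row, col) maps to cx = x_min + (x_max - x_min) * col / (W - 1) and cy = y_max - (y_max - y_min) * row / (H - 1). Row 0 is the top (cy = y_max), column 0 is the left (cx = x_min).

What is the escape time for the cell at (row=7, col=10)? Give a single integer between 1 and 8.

z_0 = 0 + 0i, c = -0.4500 + 0.6367i
Iter 1: z = -0.4500 + 0.6367i, |z|^2 = 0.6078
Iter 2: z = -0.6528 + 0.0637i, |z|^2 = 0.4303
Iter 3: z = -0.0278 + 0.5535i, |z|^2 = 0.3072
Iter 4: z = -0.7556 + 0.6058i, |z|^2 = 0.9380
Iter 5: z = -0.2461 + -0.2789i, |z|^2 = 0.1383
Iter 6: z = -0.4672 + 0.7739i, |z|^2 = 0.8173
Iter 7: z = -0.8306 + -0.0866i, |z|^2 = 0.6975

Answer: 8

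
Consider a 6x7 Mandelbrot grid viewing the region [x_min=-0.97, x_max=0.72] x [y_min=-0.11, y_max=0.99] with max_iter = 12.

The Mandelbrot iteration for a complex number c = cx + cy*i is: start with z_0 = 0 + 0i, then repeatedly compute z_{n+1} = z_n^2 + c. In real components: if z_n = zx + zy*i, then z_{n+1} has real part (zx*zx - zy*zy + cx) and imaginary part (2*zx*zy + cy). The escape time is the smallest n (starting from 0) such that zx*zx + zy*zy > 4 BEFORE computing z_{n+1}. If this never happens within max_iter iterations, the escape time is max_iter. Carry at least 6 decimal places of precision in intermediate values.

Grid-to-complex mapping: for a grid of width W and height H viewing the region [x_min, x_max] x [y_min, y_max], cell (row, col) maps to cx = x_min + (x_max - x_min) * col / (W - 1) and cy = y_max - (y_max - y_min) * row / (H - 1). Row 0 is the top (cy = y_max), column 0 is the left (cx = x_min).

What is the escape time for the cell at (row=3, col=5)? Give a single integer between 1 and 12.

Answer: 3

Derivation:
z_0 = 0 + 0i, c = 0.7200 + 0.4400i
Iter 1: z = 0.7200 + 0.4400i, |z|^2 = 0.7120
Iter 2: z = 1.0448 + 1.0736i, |z|^2 = 2.2442
Iter 3: z = 0.6590 + 2.6834i, |z|^2 = 7.6349
Escaped at iteration 3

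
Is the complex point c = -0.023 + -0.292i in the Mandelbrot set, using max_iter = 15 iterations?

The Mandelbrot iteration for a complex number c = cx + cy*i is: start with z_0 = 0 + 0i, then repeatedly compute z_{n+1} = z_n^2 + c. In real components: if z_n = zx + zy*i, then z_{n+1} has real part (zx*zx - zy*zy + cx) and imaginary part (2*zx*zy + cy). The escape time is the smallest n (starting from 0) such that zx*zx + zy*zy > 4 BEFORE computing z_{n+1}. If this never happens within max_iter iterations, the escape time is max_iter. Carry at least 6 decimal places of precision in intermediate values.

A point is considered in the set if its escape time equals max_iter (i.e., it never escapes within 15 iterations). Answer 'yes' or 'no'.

Answer: yes

Derivation:
z_0 = 0 + 0i, c = -0.0230 + -0.2920i
Iter 1: z = -0.0230 + -0.2920i, |z|^2 = 0.0858
Iter 2: z = -0.1077 + -0.2786i, |z|^2 = 0.0892
Iter 3: z = -0.0890 + -0.2320i, |z|^2 = 0.0617
Iter 4: z = -0.0689 + -0.2507i, |z|^2 = 0.0676
Iter 5: z = -0.0811 + -0.2575i, |z|^2 = 0.0729
Iter 6: z = -0.0827 + -0.2502i, |z|^2 = 0.0695
Iter 7: z = -0.0788 + -0.2506i, |z|^2 = 0.0690
Iter 8: z = -0.0796 + -0.2525i, |z|^2 = 0.0701
Iter 9: z = -0.0804 + -0.2518i, |z|^2 = 0.0699
Iter 10: z = -0.0799 + -0.2515i, |z|^2 = 0.0696
Iter 11: z = -0.0799 + -0.2518i, |z|^2 = 0.0698
Iter 12: z = -0.0800 + -0.2518i, |z|^2 = 0.0698
Iter 13: z = -0.0800 + -0.2517i, |z|^2 = 0.0698
Iter 14: z = -0.0800 + -0.2517i, |z|^2 = 0.0698
Did not escape in 15 iterations → in set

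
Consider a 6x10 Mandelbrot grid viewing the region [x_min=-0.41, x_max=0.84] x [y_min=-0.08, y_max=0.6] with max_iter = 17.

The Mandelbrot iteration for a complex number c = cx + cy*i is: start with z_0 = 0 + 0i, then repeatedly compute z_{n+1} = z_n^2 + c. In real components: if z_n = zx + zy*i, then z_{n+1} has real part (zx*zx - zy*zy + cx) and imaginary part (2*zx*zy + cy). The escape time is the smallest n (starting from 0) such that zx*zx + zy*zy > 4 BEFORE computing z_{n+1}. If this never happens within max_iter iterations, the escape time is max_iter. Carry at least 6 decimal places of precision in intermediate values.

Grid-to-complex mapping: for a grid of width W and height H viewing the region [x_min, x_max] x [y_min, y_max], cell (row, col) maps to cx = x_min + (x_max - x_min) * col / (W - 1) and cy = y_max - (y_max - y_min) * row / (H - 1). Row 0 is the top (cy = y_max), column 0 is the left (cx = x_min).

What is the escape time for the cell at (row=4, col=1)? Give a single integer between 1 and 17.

Answer: 17

Derivation:
z_0 = 0 + 0i, c = -0.1600 + 0.2978i
Iter 1: z = -0.1600 + 0.2978i, |z|^2 = 0.1143
Iter 2: z = -0.2231 + 0.2025i, |z|^2 = 0.0908
Iter 3: z = -0.1512 + 0.2074i, |z|^2 = 0.0659
Iter 4: z = -0.1802 + 0.2350i, |z|^2 = 0.0877
Iter 5: z = -0.1828 + 0.2131i, |z|^2 = 0.0788
Iter 6: z = -0.1720 + 0.2199i, |z|^2 = 0.0779
Iter 7: z = -0.1788 + 0.2221i, |z|^2 = 0.0813
Iter 8: z = -0.1774 + 0.2184i, |z|^2 = 0.0791
Iter 9: z = -0.1762 + 0.2203i, |z|^2 = 0.0796
Iter 10: z = -0.1775 + 0.2201i, |z|^2 = 0.0800
Iter 11: z = -0.1770 + 0.2196i, |z|^2 = 0.0796
Iter 12: z = -0.1769 + 0.2200i, |z|^2 = 0.0797
Iter 13: z = -0.1771 + 0.2199i, |z|^2 = 0.0797
Iter 14: z = -0.1770 + 0.2199i, |z|^2 = 0.0797
Iter 15: z = -0.1770 + 0.2199i, |z|^2 = 0.0797
Iter 16: z = -0.1770 + 0.2199i, |z|^2 = 0.0797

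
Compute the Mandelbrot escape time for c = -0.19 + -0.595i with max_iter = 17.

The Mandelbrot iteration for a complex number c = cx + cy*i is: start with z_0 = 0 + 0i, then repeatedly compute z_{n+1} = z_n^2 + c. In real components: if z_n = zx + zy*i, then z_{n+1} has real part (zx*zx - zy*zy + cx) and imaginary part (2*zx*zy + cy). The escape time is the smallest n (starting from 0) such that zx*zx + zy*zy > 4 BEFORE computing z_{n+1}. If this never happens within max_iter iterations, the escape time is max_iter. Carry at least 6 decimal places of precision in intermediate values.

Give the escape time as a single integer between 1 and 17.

Answer: 17

Derivation:
z_0 = 0 + 0i, c = -0.1900 + -0.5950i
Iter 1: z = -0.1900 + -0.5950i, |z|^2 = 0.3901
Iter 2: z = -0.5079 + -0.3689i, |z|^2 = 0.3941
Iter 3: z = -0.0681 + -0.2203i, |z|^2 = 0.0531
Iter 4: z = -0.2339 + -0.5650i, |z|^2 = 0.3739
Iter 5: z = -0.4545 + -0.3307i, |z|^2 = 0.3160
Iter 6: z = -0.0928 + -0.2944i, |z|^2 = 0.0953
Iter 7: z = -0.2680 + -0.5404i, |z|^2 = 0.3639
Iter 8: z = -0.4102 + -0.3053i, |z|^2 = 0.2615
Iter 9: z = -0.1150 + -0.3445i, |z|^2 = 0.1319
Iter 10: z = -0.2955 + -0.5158i, |z|^2 = 0.3533
Iter 11: z = -0.3687 + -0.2902i, |z|^2 = 0.2202
Iter 12: z = -0.1383 + -0.3810i, |z|^2 = 0.1643
Iter 13: z = -0.3160 + -0.4896i, |z|^2 = 0.3396
Iter 14: z = -0.3299 + -0.2855i, |z|^2 = 0.1903
Iter 15: z = -0.1627 + -0.4066i, |z|^2 = 0.1918
Iter 16: z = -0.3289 + -0.4627i, |z|^2 = 0.3222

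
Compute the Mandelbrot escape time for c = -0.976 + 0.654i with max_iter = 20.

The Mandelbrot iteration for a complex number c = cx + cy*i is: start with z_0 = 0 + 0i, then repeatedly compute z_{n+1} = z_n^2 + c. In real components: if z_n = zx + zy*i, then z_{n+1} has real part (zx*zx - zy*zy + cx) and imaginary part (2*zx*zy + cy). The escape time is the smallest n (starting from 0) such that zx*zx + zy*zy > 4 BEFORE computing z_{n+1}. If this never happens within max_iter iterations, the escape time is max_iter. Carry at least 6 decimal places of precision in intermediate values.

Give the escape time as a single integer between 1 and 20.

z_0 = 0 + 0i, c = -0.9760 + 0.6540i
Iter 1: z = -0.9760 + 0.6540i, |z|^2 = 1.3803
Iter 2: z = -0.4511 + -0.6226i, |z|^2 = 0.5912
Iter 3: z = -1.1601 + 1.2158i, |z|^2 = 2.8240
Iter 4: z = -1.1082 + -2.1669i, |z|^2 = 5.9234
Escaped at iteration 4

Answer: 4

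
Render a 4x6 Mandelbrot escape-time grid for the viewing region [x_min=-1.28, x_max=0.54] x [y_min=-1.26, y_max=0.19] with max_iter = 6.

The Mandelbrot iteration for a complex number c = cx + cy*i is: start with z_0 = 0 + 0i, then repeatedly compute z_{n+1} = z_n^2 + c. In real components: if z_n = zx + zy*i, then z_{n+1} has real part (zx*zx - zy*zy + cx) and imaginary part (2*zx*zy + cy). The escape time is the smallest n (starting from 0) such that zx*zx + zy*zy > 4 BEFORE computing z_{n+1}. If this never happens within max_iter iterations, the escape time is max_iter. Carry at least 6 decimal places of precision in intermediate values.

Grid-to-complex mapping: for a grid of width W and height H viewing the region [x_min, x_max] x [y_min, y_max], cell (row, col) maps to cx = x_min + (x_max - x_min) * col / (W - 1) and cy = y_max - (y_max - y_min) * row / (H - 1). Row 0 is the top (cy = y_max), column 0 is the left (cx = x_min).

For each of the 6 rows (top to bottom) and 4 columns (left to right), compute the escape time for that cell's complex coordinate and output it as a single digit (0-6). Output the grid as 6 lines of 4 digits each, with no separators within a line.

Answer: 6664
6664
6664
3663
3462
2332

Derivation:
(row=0, col=0): c = -1.2800 + 0.1900i → escape time 6
(row=0, col=1): c = -0.6733 + 0.1900i → escape time 6
(row=0, col=2): c = -0.0667 + 0.1900i → escape time 6
(row=0, col=3): c = 0.5400 + 0.1900i → escape time 4
(row=1, col=0): c = -1.2800 + -0.1000i → escape time 6
(row=1, col=1): c = -0.6733 + -0.1000i → escape time 6
(row=1, col=2): c = -0.0667 + -0.1000i → escape time 6
(row=1, col=3): c = 0.5400 + -0.1000i → escape time 4
(row=2, col=0): c = -1.2800 + -0.3900i → escape time 6
(row=2, col=1): c = -0.6733 + -0.3900i → escape time 6
(row=2, col=2): c = -0.0667 + -0.3900i → escape time 6
(row=2, col=3): c = 0.5400 + -0.3900i → escape time 4
(row=3, col=0): c = -1.2800 + -0.6800i → escape time 3
(row=3, col=1): c = -0.6733 + -0.6800i → escape time 6
(row=3, col=2): c = -0.0667 + -0.6800i → escape time 6
(row=3, col=3): c = 0.5400 + -0.6800i → escape time 3
(row=4, col=0): c = -1.2800 + -0.9700i → escape time 3
(row=4, col=1): c = -0.6733 + -0.9700i → escape time 4
(row=4, col=2): c = -0.0667 + -0.9700i → escape time 6
(row=4, col=3): c = 0.5400 + -0.9700i → escape time 2
(row=5, col=0): c = -1.2800 + -1.2600i → escape time 2
(row=5, col=1): c = -0.6733 + -1.2600i → escape time 3
(row=5, col=2): c = -0.0667 + -1.2600i → escape time 3
(row=5, col=3): c = 0.5400 + -1.2600i → escape time 2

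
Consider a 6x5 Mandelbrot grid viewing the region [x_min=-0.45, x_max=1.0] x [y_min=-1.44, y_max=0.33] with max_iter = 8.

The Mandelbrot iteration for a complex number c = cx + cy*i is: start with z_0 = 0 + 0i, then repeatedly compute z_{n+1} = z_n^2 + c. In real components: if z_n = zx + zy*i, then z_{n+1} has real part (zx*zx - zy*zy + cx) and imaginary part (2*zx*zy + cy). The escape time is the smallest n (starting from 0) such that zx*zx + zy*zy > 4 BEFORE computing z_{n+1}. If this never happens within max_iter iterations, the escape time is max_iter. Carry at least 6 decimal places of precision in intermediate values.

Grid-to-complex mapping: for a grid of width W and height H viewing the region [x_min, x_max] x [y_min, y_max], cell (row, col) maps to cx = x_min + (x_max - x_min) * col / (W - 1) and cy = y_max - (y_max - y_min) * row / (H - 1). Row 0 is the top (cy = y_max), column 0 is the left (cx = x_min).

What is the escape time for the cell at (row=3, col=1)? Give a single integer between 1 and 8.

Answer: 8

Derivation:
z_0 = 0 + 0i, c = -0.1600 + -0.9975i
Iter 1: z = -0.1600 + -0.9975i, |z|^2 = 1.0206
Iter 2: z = -1.1294 + -0.6783i, |z|^2 = 1.7356
Iter 3: z = 0.6555 + 0.5347i, |z|^2 = 0.7155
Iter 4: z = -0.0162 + -0.2966i, |z|^2 = 0.0882
Iter 5: z = -0.2477 + -0.9879i, |z|^2 = 1.0373
Iter 6: z = -1.0745 + -0.5081i, |z|^2 = 1.4128
Iter 7: z = 0.7365 + 0.0944i, |z|^2 = 0.5514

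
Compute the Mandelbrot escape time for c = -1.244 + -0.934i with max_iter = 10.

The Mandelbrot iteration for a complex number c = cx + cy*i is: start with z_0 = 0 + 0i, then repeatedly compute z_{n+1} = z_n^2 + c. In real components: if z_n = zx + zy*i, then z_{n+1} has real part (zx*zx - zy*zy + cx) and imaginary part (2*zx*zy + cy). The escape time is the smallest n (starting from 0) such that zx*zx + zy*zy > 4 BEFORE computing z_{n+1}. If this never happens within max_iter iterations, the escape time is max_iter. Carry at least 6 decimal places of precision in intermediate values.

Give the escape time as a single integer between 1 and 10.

Answer: 3

Derivation:
z_0 = 0 + 0i, c = -1.2440 + -0.9340i
Iter 1: z = -1.2440 + -0.9340i, |z|^2 = 2.4199
Iter 2: z = -0.5688 + 1.3898i, |z|^2 = 2.2551
Iter 3: z = -2.8520 + -2.5151i, |z|^2 = 14.4594
Escaped at iteration 3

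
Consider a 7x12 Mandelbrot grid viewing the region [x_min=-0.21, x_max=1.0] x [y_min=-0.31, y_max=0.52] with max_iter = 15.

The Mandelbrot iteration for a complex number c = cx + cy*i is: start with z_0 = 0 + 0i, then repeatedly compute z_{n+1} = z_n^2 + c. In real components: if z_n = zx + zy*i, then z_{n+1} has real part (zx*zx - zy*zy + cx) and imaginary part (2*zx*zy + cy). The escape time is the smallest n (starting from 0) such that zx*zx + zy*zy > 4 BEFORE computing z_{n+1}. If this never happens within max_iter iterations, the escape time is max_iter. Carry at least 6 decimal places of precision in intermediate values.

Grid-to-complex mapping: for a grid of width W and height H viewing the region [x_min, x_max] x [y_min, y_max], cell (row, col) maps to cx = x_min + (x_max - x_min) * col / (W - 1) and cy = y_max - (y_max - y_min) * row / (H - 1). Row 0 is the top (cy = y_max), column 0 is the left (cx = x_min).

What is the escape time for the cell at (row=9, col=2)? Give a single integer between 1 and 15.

z_0 = 0 + 0i, c = 0.1933 + -0.1591i
Iter 1: z = 0.1933 + -0.1591i, |z|^2 = 0.0627
Iter 2: z = 0.2054 + -0.2206i, |z|^2 = 0.0909
Iter 3: z = 0.1869 + -0.2497i, |z|^2 = 0.0973
Iter 4: z = 0.1659 + -0.2524i, |z|^2 = 0.0912
Iter 5: z = 0.1571 + -0.2428i, |z|^2 = 0.0837
Iter 6: z = 0.1591 + -0.2354i, |z|^2 = 0.0807
Iter 7: z = 0.1632 + -0.2340i, |z|^2 = 0.0814
Iter 8: z = 0.1652 + -0.2355i, |z|^2 = 0.0827
Iter 9: z = 0.1652 + -0.2369i, |z|^2 = 0.0834
Iter 10: z = 0.1645 + -0.2374i, |z|^2 = 0.0834
Iter 11: z = 0.1641 + -0.2372i, |z|^2 = 0.0832
Iter 12: z = 0.1640 + -0.2369i, |z|^2 = 0.0830
Iter 13: z = 0.1641 + -0.2368i, |z|^2 = 0.0830
Iter 14: z = 0.1642 + -0.2368i, |z|^2 = 0.0830

Answer: 15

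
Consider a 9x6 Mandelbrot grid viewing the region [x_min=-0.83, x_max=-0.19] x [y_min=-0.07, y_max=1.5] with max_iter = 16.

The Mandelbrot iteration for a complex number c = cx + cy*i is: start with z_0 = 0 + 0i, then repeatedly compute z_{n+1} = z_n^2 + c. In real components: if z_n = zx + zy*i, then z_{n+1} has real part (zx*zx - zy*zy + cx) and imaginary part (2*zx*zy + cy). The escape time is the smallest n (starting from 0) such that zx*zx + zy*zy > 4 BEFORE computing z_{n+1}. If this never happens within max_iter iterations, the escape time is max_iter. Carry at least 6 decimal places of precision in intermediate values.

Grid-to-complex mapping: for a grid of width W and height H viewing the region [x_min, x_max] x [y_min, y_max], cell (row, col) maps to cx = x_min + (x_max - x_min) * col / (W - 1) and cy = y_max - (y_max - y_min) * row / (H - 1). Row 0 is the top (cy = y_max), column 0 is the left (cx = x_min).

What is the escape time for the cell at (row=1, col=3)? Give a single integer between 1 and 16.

Answer: 3

Derivation:
z_0 = 0 + 0i, c = -0.5900 + 1.1860i
Iter 1: z = -0.5900 + 1.1860i, |z|^2 = 1.7547
Iter 2: z = -1.6485 + -0.2135i, |z|^2 = 2.7631
Iter 3: z = 2.0820 + 1.8898i, |z|^2 = 7.9061
Escaped at iteration 3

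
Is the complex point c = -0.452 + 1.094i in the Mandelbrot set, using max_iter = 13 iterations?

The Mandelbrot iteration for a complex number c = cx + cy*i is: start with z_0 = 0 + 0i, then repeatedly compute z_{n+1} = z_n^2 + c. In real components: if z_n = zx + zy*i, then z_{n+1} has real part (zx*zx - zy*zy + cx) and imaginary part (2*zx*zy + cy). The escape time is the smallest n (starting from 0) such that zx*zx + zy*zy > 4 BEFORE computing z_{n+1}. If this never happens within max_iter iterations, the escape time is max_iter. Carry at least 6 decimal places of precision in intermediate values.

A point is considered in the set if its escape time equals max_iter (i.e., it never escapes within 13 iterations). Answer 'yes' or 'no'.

Answer: no

Derivation:
z_0 = 0 + 0i, c = -0.4520 + 1.0940i
Iter 1: z = -0.4520 + 1.0940i, |z|^2 = 1.4011
Iter 2: z = -1.4445 + 0.1050i, |z|^2 = 2.0977
Iter 3: z = 1.6236 + 0.7906i, |z|^2 = 3.2612
Iter 4: z = 1.5592 + 3.6612i, |z|^2 = 15.8358
Escaped at iteration 4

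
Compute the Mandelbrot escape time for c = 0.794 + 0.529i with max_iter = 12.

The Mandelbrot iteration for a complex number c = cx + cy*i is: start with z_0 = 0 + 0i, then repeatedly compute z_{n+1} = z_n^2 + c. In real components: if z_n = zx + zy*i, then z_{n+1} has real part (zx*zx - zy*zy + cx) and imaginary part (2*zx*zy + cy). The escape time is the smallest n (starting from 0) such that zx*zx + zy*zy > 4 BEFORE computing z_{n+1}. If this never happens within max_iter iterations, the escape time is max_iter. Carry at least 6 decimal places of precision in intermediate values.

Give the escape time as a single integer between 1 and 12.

z_0 = 0 + 0i, c = 0.7940 + 0.5290i
Iter 1: z = 0.7940 + 0.5290i, |z|^2 = 0.9103
Iter 2: z = 1.1446 + 1.3691i, |z|^2 = 3.1844
Iter 3: z = 0.2298 + 3.6630i, |z|^2 = 13.4705
Escaped at iteration 3

Answer: 3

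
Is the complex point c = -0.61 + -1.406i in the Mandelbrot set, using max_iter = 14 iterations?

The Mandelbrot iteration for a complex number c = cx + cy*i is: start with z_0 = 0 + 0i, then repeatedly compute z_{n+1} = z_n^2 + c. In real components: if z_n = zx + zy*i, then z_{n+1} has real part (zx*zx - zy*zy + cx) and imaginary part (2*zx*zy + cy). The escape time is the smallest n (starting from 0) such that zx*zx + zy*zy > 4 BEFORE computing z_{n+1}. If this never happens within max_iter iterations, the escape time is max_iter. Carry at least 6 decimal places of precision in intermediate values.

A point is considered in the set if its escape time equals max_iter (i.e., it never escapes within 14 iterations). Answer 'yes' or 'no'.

Answer: no

Derivation:
z_0 = 0 + 0i, c = -0.6100 + -1.4060i
Iter 1: z = -0.6100 + -1.4060i, |z|^2 = 2.3489
Iter 2: z = -2.2147 + 0.3093i, |z|^2 = 5.0007
Escaped at iteration 2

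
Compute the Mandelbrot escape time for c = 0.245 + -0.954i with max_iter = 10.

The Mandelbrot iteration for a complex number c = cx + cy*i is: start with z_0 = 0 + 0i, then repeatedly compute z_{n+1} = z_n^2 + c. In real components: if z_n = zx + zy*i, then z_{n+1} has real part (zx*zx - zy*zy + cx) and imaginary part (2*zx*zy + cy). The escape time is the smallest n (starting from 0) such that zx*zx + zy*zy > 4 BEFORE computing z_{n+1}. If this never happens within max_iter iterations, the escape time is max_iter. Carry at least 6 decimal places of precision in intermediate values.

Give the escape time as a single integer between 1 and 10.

z_0 = 0 + 0i, c = 0.2450 + -0.9540i
Iter 1: z = 0.2450 + -0.9540i, |z|^2 = 0.9701
Iter 2: z = -0.6051 + -1.4215i, |z|^2 = 2.3867
Iter 3: z = -1.4094 + 0.7662i, |z|^2 = 2.5735
Iter 4: z = 1.6443 + -3.1139i, |z|^2 = 12.4000
Escaped at iteration 4

Answer: 4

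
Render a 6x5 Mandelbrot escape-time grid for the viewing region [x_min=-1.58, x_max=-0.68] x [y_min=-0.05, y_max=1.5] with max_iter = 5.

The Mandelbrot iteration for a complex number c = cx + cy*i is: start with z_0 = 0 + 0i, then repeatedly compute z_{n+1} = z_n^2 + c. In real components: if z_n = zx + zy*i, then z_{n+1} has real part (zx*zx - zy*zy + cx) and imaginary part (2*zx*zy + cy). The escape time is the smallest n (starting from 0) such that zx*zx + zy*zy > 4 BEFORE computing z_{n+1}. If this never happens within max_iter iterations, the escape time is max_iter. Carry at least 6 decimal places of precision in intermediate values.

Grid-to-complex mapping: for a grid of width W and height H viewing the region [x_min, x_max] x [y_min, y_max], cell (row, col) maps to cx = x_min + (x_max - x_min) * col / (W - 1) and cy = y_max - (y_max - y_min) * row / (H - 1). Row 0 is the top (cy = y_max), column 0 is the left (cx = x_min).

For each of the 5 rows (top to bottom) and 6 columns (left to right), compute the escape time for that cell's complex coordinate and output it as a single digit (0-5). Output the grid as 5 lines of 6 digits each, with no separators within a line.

(row=0, col=0): c = -1.5800 + 1.5000i → escape time 1
(row=0, col=1): c = -1.4000 + 1.5000i → escape time 1
(row=0, col=2): c = -1.2200 + 1.5000i → escape time 2
(row=0, col=3): c = -1.0400 + 1.5000i → escape time 2
(row=0, col=4): c = -0.8600 + 1.5000i → escape time 2
(row=0, col=5): c = -0.6800 + 1.5000i → escape time 2
(row=1, col=0): c = -1.5800 + 1.1125i → escape time 2
(row=1, col=1): c = -1.4000 + 1.1125i → escape time 2
(row=1, col=2): c = -1.2200 + 1.1125i → escape time 3
(row=1, col=3): c = -1.0400 + 1.1125i → escape time 3
(row=1, col=4): c = -0.8600 + 1.1125i → escape time 3
(row=1, col=5): c = -0.6800 + 1.1125i → escape time 3
(row=2, col=0): c = -1.5800 + 0.7250i → escape time 3
(row=2, col=1): c = -1.4000 + 0.7250i → escape time 3
(row=2, col=2): c = -1.2200 + 0.7250i → escape time 3
(row=2, col=3): c = -1.0400 + 0.7250i → escape time 3
(row=2, col=4): c = -0.8600 + 0.7250i → escape time 4
(row=2, col=5): c = -0.6800 + 0.7250i → escape time 5
(row=3, col=0): c = -1.5800 + 0.3375i → escape time 4
(row=3, col=1): c = -1.4000 + 0.3375i → escape time 5
(row=3, col=2): c = -1.2200 + 0.3375i → escape time 5
(row=3, col=3): c = -1.0400 + 0.3375i → escape time 5
(row=3, col=4): c = -0.8600 + 0.3375i → escape time 5
(row=3, col=5): c = -0.6800 + 0.3375i → escape time 5
(row=4, col=0): c = -1.5800 + -0.0500i → escape time 5
(row=4, col=1): c = -1.4000 + -0.0500i → escape time 5
(row=4, col=2): c = -1.2200 + -0.0500i → escape time 5
(row=4, col=3): c = -1.0400 + -0.0500i → escape time 5
(row=4, col=4): c = -0.8600 + -0.0500i → escape time 5
(row=4, col=5): c = -0.6800 + -0.0500i → escape time 5

Answer: 112222
223333
333345
455555
555555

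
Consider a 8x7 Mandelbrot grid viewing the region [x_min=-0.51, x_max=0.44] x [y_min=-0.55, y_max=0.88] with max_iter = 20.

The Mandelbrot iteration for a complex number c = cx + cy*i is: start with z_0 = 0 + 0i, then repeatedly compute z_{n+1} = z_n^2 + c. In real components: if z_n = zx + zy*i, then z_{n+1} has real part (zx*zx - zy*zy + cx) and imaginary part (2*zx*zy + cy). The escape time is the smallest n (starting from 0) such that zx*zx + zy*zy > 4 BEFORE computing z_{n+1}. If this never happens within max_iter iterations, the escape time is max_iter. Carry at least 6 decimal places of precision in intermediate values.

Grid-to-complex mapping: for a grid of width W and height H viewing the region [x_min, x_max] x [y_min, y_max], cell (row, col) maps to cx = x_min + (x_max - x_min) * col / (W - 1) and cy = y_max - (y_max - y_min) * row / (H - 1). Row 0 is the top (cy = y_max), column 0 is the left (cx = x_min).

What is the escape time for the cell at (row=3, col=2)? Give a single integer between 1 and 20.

z_0 = 0 + 0i, c = -0.2386 + 0.1650i
Iter 1: z = -0.2386 + 0.1650i, |z|^2 = 0.0841
Iter 2: z = -0.2089 + 0.0863i, |z|^2 = 0.0511
Iter 3: z = -0.2024 + 0.1290i, |z|^2 = 0.0576
Iter 4: z = -0.2142 + 0.1128i, |z|^2 = 0.0586
Iter 5: z = -0.2054 + 0.1167i, |z|^2 = 0.0558
Iter 6: z = -0.2100 + 0.1171i, |z|^2 = 0.0578
Iter 7: z = -0.2082 + 0.1158i, |z|^2 = 0.0568
Iter 8: z = -0.2086 + 0.1168i, |z|^2 = 0.0572
Iter 9: z = -0.2087 + 0.1163i, |z|^2 = 0.0571
Iter 10: z = -0.2085 + 0.1165i, |z|^2 = 0.0571
Iter 11: z = -0.2086 + 0.1164i, |z|^2 = 0.0571
Iter 12: z = -0.2086 + 0.1164i, |z|^2 = 0.0571
Iter 13: z = -0.2086 + 0.1164i, |z|^2 = 0.0571
Iter 14: z = -0.2086 + 0.1164i, |z|^2 = 0.0571
Iter 15: z = -0.2086 + 0.1164i, |z|^2 = 0.0571
Iter 16: z = -0.2086 + 0.1164i, |z|^2 = 0.0571
Iter 17: z = -0.2086 + 0.1164i, |z|^2 = 0.0571
Iter 18: z = -0.2086 + 0.1164i, |z|^2 = 0.0571
Iter 19: z = -0.2086 + 0.1164i, |z|^2 = 0.0571

Answer: 20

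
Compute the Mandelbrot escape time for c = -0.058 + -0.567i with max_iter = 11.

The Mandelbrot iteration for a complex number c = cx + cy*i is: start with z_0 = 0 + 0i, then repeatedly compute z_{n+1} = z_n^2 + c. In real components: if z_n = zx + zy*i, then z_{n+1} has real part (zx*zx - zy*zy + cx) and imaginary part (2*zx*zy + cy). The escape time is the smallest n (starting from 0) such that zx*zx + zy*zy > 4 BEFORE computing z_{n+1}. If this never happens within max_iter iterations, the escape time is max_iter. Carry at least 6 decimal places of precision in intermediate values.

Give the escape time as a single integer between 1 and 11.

z_0 = 0 + 0i, c = -0.0580 + -0.5670i
Iter 1: z = -0.0580 + -0.5670i, |z|^2 = 0.3249
Iter 2: z = -0.3761 + -0.5012i, |z|^2 = 0.3927
Iter 3: z = -0.1678 + -0.1900i, |z|^2 = 0.0642
Iter 4: z = -0.0659 + -0.5033i, |z|^2 = 0.2576
Iter 5: z = -0.3069 + -0.5006i, |z|^2 = 0.3448
Iter 6: z = -0.2144 + -0.2597i, |z|^2 = 0.1134
Iter 7: z = -0.0795 + -0.4556i, |z|^2 = 0.2139
Iter 8: z = -0.2593 + -0.4946i, |z|^2 = 0.3119
Iter 9: z = -0.2354 + -0.3105i, |z|^2 = 0.1518
Iter 10: z = -0.0990 + -0.4208i, |z|^2 = 0.1869

Answer: 11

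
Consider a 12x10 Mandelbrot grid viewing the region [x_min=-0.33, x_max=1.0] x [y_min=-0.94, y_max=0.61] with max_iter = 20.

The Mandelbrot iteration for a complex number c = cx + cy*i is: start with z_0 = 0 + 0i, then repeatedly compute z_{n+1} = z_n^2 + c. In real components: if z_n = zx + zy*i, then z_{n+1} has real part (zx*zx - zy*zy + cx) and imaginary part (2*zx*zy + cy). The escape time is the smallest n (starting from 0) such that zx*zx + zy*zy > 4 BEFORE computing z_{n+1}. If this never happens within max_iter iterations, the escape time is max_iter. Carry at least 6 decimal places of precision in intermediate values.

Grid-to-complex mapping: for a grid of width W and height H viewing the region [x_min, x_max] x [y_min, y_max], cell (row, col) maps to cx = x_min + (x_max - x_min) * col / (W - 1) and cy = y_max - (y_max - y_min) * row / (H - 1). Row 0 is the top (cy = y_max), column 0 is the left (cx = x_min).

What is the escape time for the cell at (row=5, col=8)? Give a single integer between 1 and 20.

Answer: 4

Derivation:
z_0 = 0 + 0i, c = 0.6373 + -0.2511i
Iter 1: z = 0.6373 + -0.2511i, |z|^2 = 0.4692
Iter 2: z = 0.9803 + -0.5712i, |z|^2 = 1.2873
Iter 3: z = 1.2721 + -1.3710i, |z|^2 = 3.4978
Iter 4: z = 0.3759 + -3.7391i, |z|^2 = 14.1224
Escaped at iteration 4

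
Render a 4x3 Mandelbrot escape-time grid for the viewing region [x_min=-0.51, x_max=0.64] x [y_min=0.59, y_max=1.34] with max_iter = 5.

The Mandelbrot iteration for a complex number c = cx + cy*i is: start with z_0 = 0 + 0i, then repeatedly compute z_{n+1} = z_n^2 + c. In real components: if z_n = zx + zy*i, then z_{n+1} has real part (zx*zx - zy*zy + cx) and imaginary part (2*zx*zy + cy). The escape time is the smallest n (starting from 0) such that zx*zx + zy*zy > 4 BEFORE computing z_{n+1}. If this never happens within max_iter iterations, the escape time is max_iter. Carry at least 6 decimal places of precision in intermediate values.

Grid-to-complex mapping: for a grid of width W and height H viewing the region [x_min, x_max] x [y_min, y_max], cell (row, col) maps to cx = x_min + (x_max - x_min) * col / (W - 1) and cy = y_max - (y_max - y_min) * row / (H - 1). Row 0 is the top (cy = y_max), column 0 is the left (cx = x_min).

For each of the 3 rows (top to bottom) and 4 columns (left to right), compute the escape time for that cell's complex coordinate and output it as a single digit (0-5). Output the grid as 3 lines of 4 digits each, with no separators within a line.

Answer: 2222
4542
5553

Derivation:
(row=0, col=0): c = -0.5100 + 1.3400i → escape time 2
(row=0, col=1): c = -0.1267 + 1.3400i → escape time 2
(row=0, col=2): c = 0.2567 + 1.3400i → escape time 2
(row=0, col=3): c = 0.6400 + 1.3400i → escape time 2
(row=1, col=0): c = -0.5100 + 0.9650i → escape time 4
(row=1, col=1): c = -0.1267 + 0.9650i → escape time 5
(row=1, col=2): c = 0.2567 + 0.9650i → escape time 4
(row=1, col=3): c = 0.6400 + 0.9650i → escape time 2
(row=2, col=0): c = -0.5100 + 0.5900i → escape time 5
(row=2, col=1): c = -0.1267 + 0.5900i → escape time 5
(row=2, col=2): c = 0.2567 + 0.5900i → escape time 5
(row=2, col=3): c = 0.6400 + 0.5900i → escape time 3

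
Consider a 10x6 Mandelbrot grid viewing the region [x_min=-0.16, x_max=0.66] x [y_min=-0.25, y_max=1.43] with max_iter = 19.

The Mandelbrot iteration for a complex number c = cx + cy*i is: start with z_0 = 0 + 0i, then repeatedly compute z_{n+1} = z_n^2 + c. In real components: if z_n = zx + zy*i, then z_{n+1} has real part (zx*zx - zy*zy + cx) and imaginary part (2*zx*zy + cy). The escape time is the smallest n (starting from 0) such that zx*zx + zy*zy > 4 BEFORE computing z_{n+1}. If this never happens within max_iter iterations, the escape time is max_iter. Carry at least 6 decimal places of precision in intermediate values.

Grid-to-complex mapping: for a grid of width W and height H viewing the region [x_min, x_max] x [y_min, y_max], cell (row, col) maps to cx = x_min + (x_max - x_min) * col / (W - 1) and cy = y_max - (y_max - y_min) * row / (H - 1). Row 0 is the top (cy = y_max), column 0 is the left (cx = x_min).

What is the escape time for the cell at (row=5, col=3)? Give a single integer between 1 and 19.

Answer: 19

Derivation:
z_0 = 0 + 0i, c = 0.1133 + -0.2500i
Iter 1: z = 0.1133 + -0.2500i, |z|^2 = 0.0753
Iter 2: z = 0.0637 + -0.3067i, |z|^2 = 0.0981
Iter 3: z = 0.0233 + -0.2891i, |z|^2 = 0.0841
Iter 4: z = 0.0303 + -0.2635i, |z|^2 = 0.0703
Iter 5: z = 0.0448 + -0.2660i, |z|^2 = 0.0728
Iter 6: z = 0.0446 + -0.2738i, |z|^2 = 0.0770
Iter 7: z = 0.0403 + -0.2744i, |z|^2 = 0.0769
Iter 8: z = 0.0397 + -0.2721i, |z|^2 = 0.0756
Iter 9: z = 0.0408 + -0.2716i, |z|^2 = 0.0754
Iter 10: z = 0.0412 + -0.2722i, |z|^2 = 0.0758
Iter 11: z = 0.0409 + -0.2725i, |z|^2 = 0.0759
Iter 12: z = 0.0408 + -0.2723i, |z|^2 = 0.0758
Iter 13: z = 0.0408 + -0.2722i, |z|^2 = 0.0758
Iter 14: z = 0.0409 + -0.2722i, |z|^2 = 0.0758
Iter 15: z = 0.0409 + -0.2723i, |z|^2 = 0.0758
Iter 16: z = 0.0409 + -0.2723i, |z|^2 = 0.0758
Iter 17: z = 0.0409 + -0.2723i, |z|^2 = 0.0758
Iter 18: z = 0.0409 + -0.2723i, |z|^2 = 0.0758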